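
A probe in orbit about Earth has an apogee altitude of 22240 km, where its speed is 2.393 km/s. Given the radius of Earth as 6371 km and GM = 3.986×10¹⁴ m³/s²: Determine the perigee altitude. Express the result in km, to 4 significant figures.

r_a = 6371 + 22240 = 28611 km = 2.861×10⁷ m.
Specific energy ε = v²/2 − μ/r = -1.107×10⁷ J/kg, so a = −μ/(2ε) = 1.801×10⁷ m.
The apsides satisfy r_p + r_a = 2a, so the perigee radius is 2a − r_a = 7.401×10⁶ m = 7401.2 km.
Perigee altitude = 7401.2 − 6371 = 1030.2 km.

perigee altitude ≈ 1030 km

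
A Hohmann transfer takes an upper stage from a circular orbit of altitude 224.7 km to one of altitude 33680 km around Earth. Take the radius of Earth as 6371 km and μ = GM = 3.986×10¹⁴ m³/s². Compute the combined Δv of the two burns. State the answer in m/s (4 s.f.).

r₁ = 6371 + 224.7 = 6595.7 km = 6.5957×10⁶ m.
r₂ = 6371 + 33680 = 40051 km = 4.0051×10⁷ m.
Transfer ellipse a_t = (r₁ + r₂)/2 = 2.332×10⁷ m.
At r₁: circular v_c1 = √(μ/r₁) = 7774 m/s; transfer-perigee v_p = √[μ(2/r₁ − 1/a_t)] = 10190 m/s.
Δv₁ = v_p − v_c1 = 2413 m/s.
At r₂: circular v_c2 = √(μ/r₂) = 3155 m/s; transfer-apogee v_a = √[μ(2/r₂ − 1/a_t)] = 1678 m/s.
Δv₂ = v_c2 − v_a = 1477 m/s.
Total Δv = Δv₁ + Δv₂ = 3890 m/s.

Δv_total ≈ 3890 m/s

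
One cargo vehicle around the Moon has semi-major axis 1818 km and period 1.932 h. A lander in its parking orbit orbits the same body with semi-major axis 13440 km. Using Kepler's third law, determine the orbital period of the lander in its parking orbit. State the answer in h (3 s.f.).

T₂ ≈ 38.8 h

Kepler's third law: T² ∝ a³, so T₂ = T₁ (a₂/a₁)^(3/2).
a₂/a₁ = 7.393, (a₂/a₁)^(3/2) = 20.10.
T₂ = 1.932 × 20.10 = 38.83 h.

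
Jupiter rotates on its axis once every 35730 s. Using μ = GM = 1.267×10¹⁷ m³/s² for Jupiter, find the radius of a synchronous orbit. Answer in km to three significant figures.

r_sync ≈ 1.60×10⁵ km

A synchronous orbit has period T, so by Kepler's third law a = (μT²/4π²)^(1/3).
μT²/4π² = 1.267×10¹⁷ × (3.573×10⁴)² / 39.48 = 4.097×10²⁴ m³.
a = 1.600×10⁸ m = 1.6002×10⁵ km.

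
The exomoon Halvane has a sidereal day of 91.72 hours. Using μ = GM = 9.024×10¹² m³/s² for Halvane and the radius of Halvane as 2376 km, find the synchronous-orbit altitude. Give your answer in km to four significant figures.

h_sync ≈ 26830 km

T = 91.72 hours = 3.302×10⁵ s.
A synchronous orbit has period T, so by Kepler's third law a = (μT²/4π²)^(1/3).
μT²/4π² = 9.024×10¹² × (3.302×10⁵)² / 39.48 = 2.492×10²² m³.
a = 2.921×10⁷ m = 29210 km.
Altitude h = a − R = 29210 − 2376 = 26834 km.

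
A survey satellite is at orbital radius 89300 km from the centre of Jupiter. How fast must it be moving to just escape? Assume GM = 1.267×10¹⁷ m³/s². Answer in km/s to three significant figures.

v_esc ≈ 53.3 km/s

r = 89300 km = 8.930×10⁷ m.
Escape speed v_esc = √(2μ/r) = √(2 × 1.267×10¹⁷ / 8.930×10⁷) = √(2.838×10⁹) = 53270 m/s.
= 53.27 km/s.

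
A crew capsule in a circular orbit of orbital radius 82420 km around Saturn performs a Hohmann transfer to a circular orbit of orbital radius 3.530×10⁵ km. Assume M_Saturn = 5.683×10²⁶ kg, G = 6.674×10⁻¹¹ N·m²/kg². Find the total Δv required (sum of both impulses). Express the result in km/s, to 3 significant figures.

μ = GM = 6.674×10⁻¹¹ × 5.683×10²⁶ = 3.793×10¹⁶ m³/s².
r₁ = 82420 km = 8.242×10⁷ m.
r₂ = 3.530×10⁵ km = 3.530×10⁸ m.
Transfer ellipse a_t = (r₁ + r₂)/2 = 2.177×10⁸ m.
At r₁: circular v_c1 = √(μ/r₁) = 21450 m/s; transfer-perikrone v_p = √[μ(2/r₁ − 1/a_t)] = 27320 m/s.
Δv₁ = v_p − v_c1 = 5864 m/s.
At r₂: circular v_c2 = √(μ/r₂) = 10370 m/s; transfer-apokrone v_a = √[μ(2/r₂ − 1/a_t)] = 6378 m/s.
Δv₂ = v_c2 − v_a = 3988 m/s.
Total Δv = Δv₁ + Δv₂ = 9852 m/s = 9.852 km/s.

Δv_total ≈ 9.85 km/s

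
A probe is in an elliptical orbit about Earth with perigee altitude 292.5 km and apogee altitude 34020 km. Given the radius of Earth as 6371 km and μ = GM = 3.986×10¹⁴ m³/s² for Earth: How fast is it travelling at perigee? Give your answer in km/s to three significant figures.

r_p = 6371 + 292.5 = 6663.5 km = 6.6635×10⁶ m.
r_a = 6371 + 34020 = 40391 km = 4.0391×10⁷ m.
Semi-major axis a = (r_p + r_a)/2 = 23527 km = 2.353×10⁷ m.
Vis-viva: v² = μ(2/r − 1/a) = 3.986×10¹⁴ × (3.001×10⁻⁷ − 4.250×10⁻⁸) = 1.027×10⁸ m²/s².
v = 10130 m/s = 10.13 km/s.

v ≈ 10.1 km/s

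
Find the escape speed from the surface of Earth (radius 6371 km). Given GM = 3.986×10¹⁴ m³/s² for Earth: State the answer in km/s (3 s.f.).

v_esc ≈ 11.2 km/s

r = R = 6.371×10⁶ m.
Escape speed v_esc = √(2μ/r) = √(2 × 3.986×10¹⁴ / 6.371×10⁶) = √(1.251×10⁸) = 11190 m/s.
= 11.19 km/s.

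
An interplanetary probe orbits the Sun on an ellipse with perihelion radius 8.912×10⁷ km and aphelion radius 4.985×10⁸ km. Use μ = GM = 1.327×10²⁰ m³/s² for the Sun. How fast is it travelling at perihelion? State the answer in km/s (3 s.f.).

Semi-major axis a = (r_p + r_a)/2 = 2.9381×10⁸ km = 2.938×10¹¹ m.
Vis-viva: v² = μ(2/r − 1/a) = 1.327×10²⁰ × (2.244×10⁻¹¹ − 3.404×10⁻¹²) = 2.526×10⁹ m²/s².
v = 50260 m/s = 50.26 km/s.

v ≈ 50.3 km/s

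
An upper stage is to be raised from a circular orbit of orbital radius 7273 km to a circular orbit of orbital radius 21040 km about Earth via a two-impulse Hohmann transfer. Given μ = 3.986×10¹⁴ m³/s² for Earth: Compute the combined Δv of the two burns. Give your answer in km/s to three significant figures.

Δv_total ≈ 2.85 km/s

r₁ = 7273 km = 7.273×10⁶ m.
r₂ = 21040 km = 2.104×10⁷ m.
Transfer ellipse a_t = (r₁ + r₂)/2 = 1.416×10⁷ m.
At r₁: circular v_c1 = √(μ/r₁) = 7403 m/s; transfer-perigee v_p = √[μ(2/r₁ − 1/a_t)] = 9025 m/s.
Δv₁ = v_p − v_c1 = 1622 m/s.
At r₂: circular v_c2 = √(μ/r₂) = 4353 m/s; transfer-apogee v_a = √[μ(2/r₂ − 1/a_t)] = 3120 m/s.
Δv₂ = v_c2 − v_a = 1233 m/s.
Total Δv = Δv₁ + Δv₂ = 2855 m/s = 2.855 km/s.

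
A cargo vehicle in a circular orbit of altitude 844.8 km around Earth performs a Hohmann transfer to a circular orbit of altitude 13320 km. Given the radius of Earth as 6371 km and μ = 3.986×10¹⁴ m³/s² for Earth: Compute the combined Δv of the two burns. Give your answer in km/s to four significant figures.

Δv_total ≈ 2.764 km/s

r₁ = 6371 + 844.8 = 7215.8 km = 7.2158×10⁶ m.
r₂ = 6371 + 13320 = 19691 km = 1.9691×10⁷ m.
Transfer ellipse a_t = (r₁ + r₂)/2 = 1.345×10⁷ m.
At r₁: circular v_c1 = √(μ/r₁) = 7432 m/s; transfer-perigee v_p = √[μ(2/r₁ − 1/a_t)] = 8992 m/s.
Δv₁ = v_p − v_c1 = 1559 m/s.
At r₂: circular v_c2 = √(μ/r₂) = 4499 m/s; transfer-apogee v_a = √[μ(2/r₂ − 1/a_t)] = 3295 m/s.
Δv₂ = v_c2 − v_a = 1204 m/s.
Total Δv = Δv₁ + Δv₂ = 2764 m/s = 2.764 km/s.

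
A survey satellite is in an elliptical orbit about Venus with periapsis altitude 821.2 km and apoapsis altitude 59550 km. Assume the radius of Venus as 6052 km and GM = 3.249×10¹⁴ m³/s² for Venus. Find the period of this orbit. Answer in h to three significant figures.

r_p = 6052 + 821.2 = 6873.2 km = 6.8732×10⁶ m.
r_a = 6052 + 59550 = 65602 km = 6.5602×10⁷ m.
Semi-major axis a = (r_p + r_a)/2 = (6873.2 + 65602)/2 = 36238 km = 3.624×10⁷ m.
By Kepler's third law T = 2π√(a³/μ) = 2π × 1.210×10⁴ = 7.604×10⁴ s.
= 21.12 h.

T ≈ 21.1 h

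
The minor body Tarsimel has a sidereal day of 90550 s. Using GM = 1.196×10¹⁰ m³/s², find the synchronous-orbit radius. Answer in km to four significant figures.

r_sync ≈ 1354 km

A synchronous orbit has period T, so by Kepler's third law a = (μT²/4π²)^(1/3).
μT²/4π² = 1.196×10¹⁰ × (9.055×10⁴)² / 39.48 = 2.484×10¹⁸ m³.
a = 1.354×10⁶ m = 1354.3 km.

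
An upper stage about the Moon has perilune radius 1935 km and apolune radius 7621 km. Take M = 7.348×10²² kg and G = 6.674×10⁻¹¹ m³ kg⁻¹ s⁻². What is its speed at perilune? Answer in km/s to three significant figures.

μ = GM = 6.674×10⁻¹¹ × 7.348×10²² = 4.904×10¹² m³/s².
Semi-major axis a = (r_p + r_a)/2 = 4778.0 km = 4.778×10⁶ m.
Vis-viva: v² = μ(2/r − 1/a) = 4.904×10¹² × (1.034×10⁻⁶ − 2.093×10⁻⁷) = 4.042×10⁶ m²/s².
v = 2011 m/s = 2.011 km/s.

v ≈ 2.01 km/s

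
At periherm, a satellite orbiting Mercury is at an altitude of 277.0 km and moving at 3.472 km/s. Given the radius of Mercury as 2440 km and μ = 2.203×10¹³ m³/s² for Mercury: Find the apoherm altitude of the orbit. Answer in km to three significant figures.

r_p = 2440 + 277.0 = 2717.0 km = 2.717×10⁶ m.
Specific energy ε = v²/2 − μ/r = -2.081×10⁶ J/kg, so a = −μ/(2ε) = 5.294×10⁶ m.
The apsides satisfy r_p + r_a = 2a, so the apoherm radius is 2a − r_p = 7.870×10⁶ m = 7870.2 km.
Apoherm altitude = 7870.2 − 2440 = 5430.2 km.

apoherm altitude ≈ 5430 km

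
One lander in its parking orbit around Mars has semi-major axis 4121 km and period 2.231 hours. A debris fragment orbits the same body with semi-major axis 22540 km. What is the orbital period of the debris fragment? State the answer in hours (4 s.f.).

Kepler's third law: T² ∝ a³, so T₂ = T₁ (a₂/a₁)^(3/2).
a₂/a₁ = 5.470, (a₂/a₁)^(3/2) = 12.79.
T₂ = 2.231 × 12.79 = 28.54 hours.

T₂ ≈ 28.54 hours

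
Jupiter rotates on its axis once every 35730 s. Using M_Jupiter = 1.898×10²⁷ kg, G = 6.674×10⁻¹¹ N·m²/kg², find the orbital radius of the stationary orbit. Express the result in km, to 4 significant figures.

μ = GM = 6.674×10⁻¹¹ × 1.898×10²⁷ = 1.267×10¹⁷ m³/s².
A synchronous orbit has period T, so by Kepler's third law a = (μT²/4π²)^(1/3).
μT²/4π² = 1.267×10¹⁷ × (3.573×10⁴)² / 39.48 = 4.096×10²⁴ m³.
a = 1.600×10⁸ m = 1.6000×10⁵ km.

r_sync ≈ 1.600×10⁵ km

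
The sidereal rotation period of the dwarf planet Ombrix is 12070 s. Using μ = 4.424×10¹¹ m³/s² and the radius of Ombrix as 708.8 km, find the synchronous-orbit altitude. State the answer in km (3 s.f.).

A synchronous orbit has period T, so by Kepler's third law a = (μT²/4π²)^(1/3).
μT²/4π² = 4.424×10¹¹ × (1.207×10⁴)² / 39.48 = 1.633×10¹⁸ m³.
a = 1.177×10⁶ m = 1177.5 km.
Altitude h = a − R = 1177.5 − 708.8 = 468.69 km.

h_sync ≈ 469 km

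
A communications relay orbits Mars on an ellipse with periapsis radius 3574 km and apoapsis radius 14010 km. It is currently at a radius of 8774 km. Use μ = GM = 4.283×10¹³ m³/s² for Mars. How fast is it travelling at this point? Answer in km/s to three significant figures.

Semi-major axis a = (r_p + r_a)/2 = 8792.0 km = 8.792×10⁶ m.
Vis-viva: v² = μ(2/r − 1/a) = 4.283×10¹³ × (2.279×10⁻⁷ − 1.137×10⁻⁷) = 4.891×10⁶ m²/s².
v = 2212 m/s = 2.212 km/s.

v ≈ 2.21 km/s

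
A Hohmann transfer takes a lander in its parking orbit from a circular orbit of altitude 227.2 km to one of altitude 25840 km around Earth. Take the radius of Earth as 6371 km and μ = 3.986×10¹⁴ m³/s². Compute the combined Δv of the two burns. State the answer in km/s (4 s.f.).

Δv_total ≈ 3.708 km/s

r₁ = 6371 + 227.2 = 6598.2 km = 6.5982×10⁶ m.
r₂ = 6371 + 25840 = 32211 km = 3.2211×10⁷ m.
Transfer ellipse a_t = (r₁ + r₂)/2 = 1.940×10⁷ m.
At r₁: circular v_c1 = √(μ/r₁) = 7772 m/s; transfer-perigee v_p = √[μ(2/r₁ − 1/a_t)] = 10010 m/s.
Δv₁ = v_p − v_c1 = 2242 m/s.
At r₂: circular v_c2 = √(μ/r₂) = 3518 m/s; transfer-apogee v_a = √[μ(2/r₂ − 1/a_t)] = 2051 m/s.
Δv₂ = v_c2 − v_a = 1466 m/s.
Total Δv = Δv₁ + Δv₂ = 3708 m/s = 3.708 km/s.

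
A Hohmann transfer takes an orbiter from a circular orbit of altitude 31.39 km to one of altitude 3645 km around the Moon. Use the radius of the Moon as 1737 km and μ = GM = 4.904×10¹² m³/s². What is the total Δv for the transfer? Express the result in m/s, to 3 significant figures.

Δv_total ≈ 661 m/s

r₁ = 1737 + 31.39 = 1768.4 km = 1.7684×10⁶ m.
r₂ = 1737 + 3645 = 5382.0 km = 5.3820×10⁶ m.
Transfer ellipse a_t = (r₁ + r₂)/2 = 3.575×10⁶ m.
At r₁: circular v_c1 = √(μ/r₁) = 1665 m/s; transfer-perilune v_p = √[μ(2/r₁ − 1/a_t)] = 2043 m/s.
Δv₁ = v_p − v_c1 = 377.9 m/s.
At r₂: circular v_c2 = √(μ/r₂) = 954.6 m/s; transfer-apolune v_a = √[μ(2/r₂ − 1/a_t)] = 671.3 m/s.
Δv₂ = v_c2 − v_a = 283.2 m/s.
Total Δv = Δv₁ + Δv₂ = 661.1 m/s.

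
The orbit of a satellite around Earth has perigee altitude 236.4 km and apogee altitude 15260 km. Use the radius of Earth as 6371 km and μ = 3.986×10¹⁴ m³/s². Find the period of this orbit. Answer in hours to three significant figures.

T ≈ 4.64 hours

r_p = 6371 + 236.4 = 6607.4 km = 6.6074×10⁶ m.
r_a = 6371 + 15260 = 21631 km = 2.1631×10⁷ m.
Semi-major axis a = (r_p + r_a)/2 = (6607.4 + 21631)/2 = 14119 km = 1.412×10⁷ m.
By Kepler's third law T = 2π√(a³/μ) = 2π × 2.657×10³ = 1.670×10⁴ s.
= 4.638 hours.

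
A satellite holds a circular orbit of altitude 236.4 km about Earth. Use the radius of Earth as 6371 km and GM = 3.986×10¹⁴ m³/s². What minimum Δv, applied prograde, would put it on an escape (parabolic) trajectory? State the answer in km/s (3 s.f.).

r = 6371 + 236.4 = 6607.4 km = 6.6074×10⁶ m.
Circular speed v_c = √(μ/r) = 7767 m/s.
Escape speed v_esc = √(2μ/r) = √2 × v_c = 10980 m/s.
Δv = v_esc − v_c = 3217 m/s = 3.217 km/s.

Δv ≈ 3.22 km/s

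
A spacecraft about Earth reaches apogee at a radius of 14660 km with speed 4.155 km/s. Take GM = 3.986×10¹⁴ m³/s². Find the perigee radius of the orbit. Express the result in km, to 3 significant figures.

r_a = 1.466×10⁷ m.
Specific energy ε = v²/2 − μ/r = -1.856×10⁷ J/kg, so a = −μ/(2ε) = 1.074×10⁷ m.
The apsides satisfy r_p + r_a = 2a, so the perigee radius is 2a − r_a = 6.819×10⁶ m = 6819.0 km.

perigee radius ≈ 6820 km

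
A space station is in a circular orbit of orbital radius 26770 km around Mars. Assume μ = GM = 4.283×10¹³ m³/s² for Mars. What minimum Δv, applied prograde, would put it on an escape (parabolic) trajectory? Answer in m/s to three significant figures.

r = 26770 km = 2.677×10⁷ m.
Circular speed v_c = √(μ/r) = 1265 m/s.
Escape speed v_esc = √(2μ/r) = √2 × v_c = 1789 m/s.
Δv = v_esc − v_c = 523.9 m/s.

Δv ≈ 524 m/s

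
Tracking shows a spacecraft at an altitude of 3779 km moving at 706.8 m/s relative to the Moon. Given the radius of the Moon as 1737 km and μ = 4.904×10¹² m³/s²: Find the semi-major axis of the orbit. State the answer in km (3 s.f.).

r = 1737 + 3779 = 5516.0 km = 5.516×10⁶ m.
Specific orbital energy ε = v²/2 − μ/r = (706.8)²/2 − 4.904×10¹²/5.516×10⁶ = -6.393×10⁵ J/kg.
Since ε = −μ/(2a), a = −μ/(2ε) = 3.836×10⁶ m = 3835.6 km.

a ≈ 3840 km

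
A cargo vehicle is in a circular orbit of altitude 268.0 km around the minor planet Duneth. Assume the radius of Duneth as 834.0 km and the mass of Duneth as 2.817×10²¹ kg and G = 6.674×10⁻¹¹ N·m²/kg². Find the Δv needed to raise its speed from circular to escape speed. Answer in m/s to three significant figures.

Δv ≈ 171 m/s

μ = GM = 6.674×10⁻¹¹ × 2.817×10²¹ = 1.880×10¹¹ m³/s².
r = 834.0 + 268.0 = 1102.0 km = 1.1020×10⁶ m.
Circular speed v_c = √(μ/r) = 413.0 m/s.
Escape speed v_esc = √(2μ/r) = √2 × v_c = 584.1 m/s.
Δv = v_esc − v_c = 171.1 m/s.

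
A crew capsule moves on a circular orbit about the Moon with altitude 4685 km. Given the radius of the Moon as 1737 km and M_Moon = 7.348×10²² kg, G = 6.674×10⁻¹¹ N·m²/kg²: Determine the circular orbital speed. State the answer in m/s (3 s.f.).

v ≈ 874 m/s

μ = GM = 6.674×10⁻¹¹ × 7.348×10²² = 4.904×10¹² m³/s².
r = 1737 + 4685 = 6422.0 km = 6.4220×10⁶ m.
For a circular orbit v = √(μ/r) = √(4.904×10¹² / 6.422×10⁶) = √(7.636×10⁵) = 873.9 m/s.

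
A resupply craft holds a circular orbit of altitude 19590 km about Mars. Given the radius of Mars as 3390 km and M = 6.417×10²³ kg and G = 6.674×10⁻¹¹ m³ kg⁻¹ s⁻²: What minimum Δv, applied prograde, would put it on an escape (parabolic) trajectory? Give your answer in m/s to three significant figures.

μ = GM = 6.674×10⁻¹¹ × 6.417×10²³ = 4.283×10¹³ m³/s².
r = 3390 + 19590 = 22980 km = 2.2980×10⁷ m.
Circular speed v_c = √(μ/r) = 1365 m/s.
Escape speed v_esc = √(2μ/r) = √2 × v_c = 1931 m/s.
Δv = v_esc − v_c = 565.5 m/s.

Δv ≈ 565 m/s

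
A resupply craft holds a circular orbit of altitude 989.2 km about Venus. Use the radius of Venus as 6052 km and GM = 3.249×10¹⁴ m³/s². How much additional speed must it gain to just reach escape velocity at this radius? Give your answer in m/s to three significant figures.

r = 6052 + 989.2 = 7041.2 km = 7.0412×10⁶ m.
Circular speed v_c = √(μ/r) = 6793 m/s.
Escape speed v_esc = √(2μ/r) = √2 × v_c = 9607 m/s.
Δv = v_esc − v_c = 2814 m/s.

Δv ≈ 2810 m/s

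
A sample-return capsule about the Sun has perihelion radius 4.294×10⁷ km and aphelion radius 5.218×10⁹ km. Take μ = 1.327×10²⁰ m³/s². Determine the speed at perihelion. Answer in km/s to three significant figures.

v ≈ 78.3 km/s

Semi-major axis a = (r_p + r_a)/2 = 2.6305×10⁹ km = 2.630×10¹² m.
Vis-viva: v² = μ(2/r − 1/a) = 1.327×10²⁰ × (4.658×10⁻¹¹ − 3.802×10⁻¹³) = 6.130×10⁹ m²/s².
v = 78300 m/s = 78.30 km/s.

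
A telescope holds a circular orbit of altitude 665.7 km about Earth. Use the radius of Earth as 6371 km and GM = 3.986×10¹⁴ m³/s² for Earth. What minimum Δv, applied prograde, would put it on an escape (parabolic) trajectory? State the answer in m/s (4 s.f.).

Δv ≈ 3118 m/s

r = 6371 + 665.7 = 7036.7 km = 7.0367×10⁶ m.
Circular speed v_c = √(μ/r) = 7526 m/s.
Escape speed v_esc = √(2μ/r) = √2 × v_c = 10640 m/s.
Δv = v_esc − v_c = 3118 m/s.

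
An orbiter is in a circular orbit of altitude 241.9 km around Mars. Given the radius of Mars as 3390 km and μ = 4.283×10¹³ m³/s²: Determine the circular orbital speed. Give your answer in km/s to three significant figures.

r = 3390 + 241.9 = 3631.9 km = 3.6319×10⁶ m.
For a circular orbit v = √(μ/r) = √(4.283×10¹³ / 3.632×10⁶) = √(1.179×10⁷) = 3434 m/s.
That is 3.434 km/s.

v ≈ 3.43 km/s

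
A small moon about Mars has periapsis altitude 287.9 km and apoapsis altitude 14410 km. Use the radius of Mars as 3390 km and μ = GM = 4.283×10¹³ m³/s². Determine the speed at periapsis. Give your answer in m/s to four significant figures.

v ≈ 4393 m/s

r_p = 3390 + 287.9 = 3677.9 km = 3.6779×10⁶ m.
r_a = 3390 + 14410 = 17800 km = 1.7800×10⁷ m.
Semi-major axis a = (r_p + r_a)/2 = 10739 km = 1.074×10⁷ m.
Vis-viva: v² = μ(2/r − 1/a) = 4.283×10¹³ × (5.438×10⁻⁷ − 9.312×10⁻⁸) = 1.930×10⁷ m²/s².
v = 4393 m/s.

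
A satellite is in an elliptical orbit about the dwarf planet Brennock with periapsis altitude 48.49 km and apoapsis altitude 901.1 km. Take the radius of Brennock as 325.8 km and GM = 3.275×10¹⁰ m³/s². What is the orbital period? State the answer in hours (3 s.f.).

T ≈ 6.91 hours

r_p = 325.8 + 48.49 = 374.29 km = 3.7429×10⁵ m.
r_a = 325.8 + 901.1 = 1226.9 km = 1.2269×10⁶ m.
Semi-major axis a = (r_p + r_a)/2 = (374.29 + 1226.9)/2 = 800.60 km = 8.006×10⁵ m.
By Kepler's third law T = 2π√(a³/μ) = 2π × 3.958×10³ = 2.487×10⁴ s.
= 6.909 hours.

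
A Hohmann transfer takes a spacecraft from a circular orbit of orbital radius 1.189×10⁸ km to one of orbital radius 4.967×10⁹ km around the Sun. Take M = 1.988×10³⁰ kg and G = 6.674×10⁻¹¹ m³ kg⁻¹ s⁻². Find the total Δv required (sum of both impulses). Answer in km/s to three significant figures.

Δv_total ≈ 17.3 km/s

μ = GM = 6.674×10⁻¹¹ × 1.988×10³⁰ = 1.327×10²⁰ m³/s².
r₁ = 1.189×10⁸ km = 1.189×10¹¹ m.
r₂ = 4.967×10⁹ km = 4.967×10¹² m.
Transfer ellipse a_t = (r₁ + r₂)/2 = 2.543×10¹² m.
At r₁: circular v_c1 = √(μ/r₁) = 33400 m/s; transfer-perihelion v_p = √[μ(2/r₁ − 1/a_t)] = 46690 m/s.
Δv₁ = v_p − v_c1 = 13280 m/s.
At r₂: circular v_c2 = √(μ/r₂) = 5168 m/s; transfer-aphelion v_a = √[μ(2/r₂ − 1/a_t)] = 1118 m/s.
Δv₂ = v_c2 − v_a = 4051 m/s.
Total Δv = Δv₁ + Δv₂ = 17330 m/s = 17.33 km/s.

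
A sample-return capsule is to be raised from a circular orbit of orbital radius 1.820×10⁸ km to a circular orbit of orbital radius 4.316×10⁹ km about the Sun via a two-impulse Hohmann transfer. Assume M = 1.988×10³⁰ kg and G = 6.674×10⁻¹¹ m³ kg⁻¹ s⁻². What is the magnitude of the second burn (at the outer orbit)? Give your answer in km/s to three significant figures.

Δv ≈ 3.97 km/s

μ = GM = 6.674×10⁻¹¹ × 1.988×10³⁰ = 1.327×10²⁰ m³/s².
r₁ = 1.820×10⁸ km = 1.820×10¹¹ m.
r₂ = 4.316×10⁹ km = 4.316×10¹² m.
Transfer ellipse a_t = (r₁ + r₂)/2 = 2.249×10¹² m.
At r₁: circular v_c1 = √(μ/r₁) = 27000 m/s; transfer-perihelion v_p = √[μ(2/r₁ − 1/a_t)] = 37400 m/s.
At r₂: circular v_c2 = √(μ/r₂) = 5544 m/s; transfer-aphelion v_a = √[μ(2/r₂ − 1/a_t)] = 1577 m/s.
Δv₂ = v_c2 − v_a = 3967 m/s.
= 3.967 km/s.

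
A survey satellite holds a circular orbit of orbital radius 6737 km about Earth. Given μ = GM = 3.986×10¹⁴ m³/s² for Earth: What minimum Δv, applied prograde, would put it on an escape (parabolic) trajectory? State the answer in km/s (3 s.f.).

r = 6737 km = 6.737×10⁶ m.
Circular speed v_c = √(μ/r) = 7692 m/s.
Escape speed v_esc = √(2μ/r) = √2 × v_c = 10880 m/s.
Δv = v_esc − v_c = 3186 m/s = 3.186 km/s.

Δv ≈ 3.19 km/s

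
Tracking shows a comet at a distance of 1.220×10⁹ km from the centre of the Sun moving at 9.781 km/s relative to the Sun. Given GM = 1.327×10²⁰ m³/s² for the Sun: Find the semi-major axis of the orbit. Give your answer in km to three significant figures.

a ≈ 1.09×10⁹ km

r = 1.220×10¹² m.
Vis-viva rearranged: 1/a = 2/r − v²/μ = 1.639×10⁻¹² − 7.209×10⁻¹³ = 9.184×10⁻¹³ m⁻¹.
a = 1.089×10¹² m = 1.0888×10⁹ km.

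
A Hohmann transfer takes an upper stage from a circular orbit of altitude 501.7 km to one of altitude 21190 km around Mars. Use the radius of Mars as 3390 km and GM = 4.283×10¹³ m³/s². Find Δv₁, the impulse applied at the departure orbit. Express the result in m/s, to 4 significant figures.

Δv ≈ 1042 m/s

r₁ = 3390 + 501.7 = 3891.7 km = 3.8917×10⁶ m.
r₂ = 3390 + 21190 = 24580 km = 2.4580×10⁷ m.
Transfer ellipse a_t = (r₁ + r₂)/2 = 1.424×10⁷ m.
At r₁: circular v_c1 = √(μ/r₁) = 3317 m/s; transfer-periapsis v_p = √[μ(2/r₁ − 1/a_t)] = 4359 m/s.
Δv₁ = v_p − v_c1 = 1042 m/s.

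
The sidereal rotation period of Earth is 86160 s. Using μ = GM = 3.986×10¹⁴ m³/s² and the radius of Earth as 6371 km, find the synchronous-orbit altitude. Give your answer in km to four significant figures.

h_sync ≈ 35790 km

A synchronous orbit has period T, so by Kepler's third law a = (μT²/4π²)^(1/3).
μT²/4π² = 3.986×10¹⁴ × (8.616×10⁴)² / 39.48 = 7.495×10²² m³.
a = 4.216×10⁷ m = 42163 km.
Altitude h = a − R = 42163 − 6371 = 35792 km.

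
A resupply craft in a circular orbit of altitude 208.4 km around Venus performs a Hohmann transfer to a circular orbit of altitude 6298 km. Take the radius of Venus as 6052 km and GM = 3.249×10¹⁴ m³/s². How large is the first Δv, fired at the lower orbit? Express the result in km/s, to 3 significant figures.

r₁ = 6052 + 208.4 = 6260.4 km = 6.2604×10⁶ m.
r₂ = 6052 + 6298 = 12350 km = 1.2350×10⁷ m.
Transfer ellipse a_t = (r₁ + r₂)/2 = 9.305×10⁶ m.
At r₁: circular v_c1 = √(μ/r₁) = 7204 m/s; transfer-periapsis v_p = √[μ(2/r₁ − 1/a_t)] = 8299 m/s.
Δv₁ = v_p − v_c1 = 1095 m/s.
= 1.095 km/s.

Δv ≈ 1.10 km/s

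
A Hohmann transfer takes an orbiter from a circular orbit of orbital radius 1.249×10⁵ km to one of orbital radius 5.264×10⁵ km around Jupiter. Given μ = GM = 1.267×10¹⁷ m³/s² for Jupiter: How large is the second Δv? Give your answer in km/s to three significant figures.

Δv ≈ 5.91 km/s

r₁ = 1.249×10⁵ km = 1.249×10⁸ m.
r₂ = 5.264×10⁵ km = 5.264×10⁸ m.
Transfer ellipse a_t = (r₁ + r₂)/2 = 3.256×10⁸ m.
At r₁: circular v_c1 = √(μ/r₁) = 31850 m/s; transfer-perijove v_p = √[μ(2/r₁ − 1/a_t)] = 40490 m/s.
At r₂: circular v_c2 = √(μ/r₂) = 15510 m/s; transfer-apojove v_a = √[μ(2/r₂ − 1/a_t)] = 9608 m/s.
Δv₂ = v_c2 − v_a = 5906 m/s.
= 5.906 km/s.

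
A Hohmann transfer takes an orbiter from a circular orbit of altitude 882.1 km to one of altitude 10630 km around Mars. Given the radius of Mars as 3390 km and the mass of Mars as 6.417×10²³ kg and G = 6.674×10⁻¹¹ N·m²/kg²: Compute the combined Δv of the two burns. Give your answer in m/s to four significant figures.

Δv_total ≈ 1307 m/s

μ = GM = 6.674×10⁻¹¹ × 6.417×10²³ = 4.283×10¹³ m³/s².
r₁ = 3390 + 882.1 = 4272.1 km = 4.2721×10⁶ m.
r₂ = 3390 + 10630 = 14020 km = 1.4020×10⁷ m.
Transfer ellipse a_t = (r₁ + r₂)/2 = 9.146×10⁶ m.
At r₁: circular v_c1 = √(μ/r₁) = 3166 m/s; transfer-periapsis v_p = √[μ(2/r₁ − 1/a_t)] = 3920 m/s.
Δv₁ = v_p − v_c1 = 753.9 m/s.
At r₂: circular v_c2 = √(μ/r₂) = 1748 m/s; transfer-apoapsis v_a = √[μ(2/r₂ − 1/a_t)] = 1195 m/s.
Δv₂ = v_c2 − v_a = 553.3 m/s.
Total Δv = Δv₁ + Δv₂ = 1307 m/s.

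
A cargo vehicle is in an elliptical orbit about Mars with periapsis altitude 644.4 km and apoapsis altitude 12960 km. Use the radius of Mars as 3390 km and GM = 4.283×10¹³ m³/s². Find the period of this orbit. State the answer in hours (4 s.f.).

T ≈ 8.678 hours

r_p = 3390 + 644.4 = 4034.4 km = 4.0344×10⁶ m.
r_a = 3390 + 12960 = 16350 km = 1.6350×10⁷ m.
Semi-major axis a = (r_p + r_a)/2 = (4034.4 + 16350)/2 = 10192 km = 1.019×10⁷ m.
By Kepler's third law T = 2π√(a³/μ) = 2π × 4.972×10³ = 3.124×10⁴ s.
= 8.678 hours.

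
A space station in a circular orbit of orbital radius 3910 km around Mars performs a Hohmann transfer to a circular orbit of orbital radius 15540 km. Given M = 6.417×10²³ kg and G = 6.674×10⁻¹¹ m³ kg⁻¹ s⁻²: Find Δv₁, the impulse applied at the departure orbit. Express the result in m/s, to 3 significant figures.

μ = GM = 6.674×10⁻¹¹ × 6.417×10²³ = 4.283×10¹³ m³/s².
r₁ = 3910 km = 3.910×10⁶ m.
r₂ = 15540 km = 1.554×10⁷ m.
Transfer ellipse a_t = (r₁ + r₂)/2 = 9.725×10⁶ m.
At r₁: circular v_c1 = √(μ/r₁) = 3310 m/s; transfer-periapsis v_p = √[μ(2/r₁ − 1/a_t)] = 4184 m/s.
Δv₁ = v_p − v_c1 = 874.0 m/s.

Δv ≈ 874 m/s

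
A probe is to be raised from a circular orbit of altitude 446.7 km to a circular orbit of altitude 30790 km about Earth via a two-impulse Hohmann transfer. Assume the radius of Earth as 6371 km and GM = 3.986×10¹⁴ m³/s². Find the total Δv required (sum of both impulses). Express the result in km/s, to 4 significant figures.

r₁ = 6371 + 446.7 = 6817.7 km = 6.8177×10⁶ m.
r₂ = 6371 + 30790 = 37161 km = 3.7161×10⁷ m.
Transfer ellipse a_t = (r₁ + r₂)/2 = 2.199×10⁷ m.
At r₁: circular v_c1 = √(μ/r₁) = 7646 m/s; transfer-perigee v_p = √[μ(2/r₁ − 1/a_t)] = 9940 m/s.
Δv₁ = v_p − v_c1 = 2294 m/s.
At r₂: circular v_c2 = √(μ/r₂) = 3275 m/s; transfer-apogee v_a = √[μ(2/r₂ − 1/a_t)] = 1824 m/s.
Δv₂ = v_c2 − v_a = 1451 m/s.
Total Δv = Δv₁ + Δv₂ = 3745 m/s = 3.745 km/s.

Δv_total ≈ 3.745 km/s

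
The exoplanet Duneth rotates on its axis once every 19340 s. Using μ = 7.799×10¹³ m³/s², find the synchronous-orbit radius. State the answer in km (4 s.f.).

A synchronous orbit has period T, so by Kepler's third law a = (μT²/4π²)^(1/3).
μT²/4π² = 7.799×10¹³ × (1.934×10⁴)² / 39.48 = 7.389×10²⁰ m³.
a = 9.041×10⁶ m = 9040.6 km.

r_sync ≈ 9041 km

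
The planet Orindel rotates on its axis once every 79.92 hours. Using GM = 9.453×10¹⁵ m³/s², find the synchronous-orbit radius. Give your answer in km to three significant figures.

T = 79.92 hours = 2.877×10⁵ s.
A synchronous orbit has period T, so by Kepler's third law a = (μT²/4π²)^(1/3).
μT²/4π² = 9.453×10¹⁵ × (2.877×10⁵)² / 39.48 = 1.982×10²⁵ m³.
a = 2.706×10⁸ m = 2.7063×10⁵ km.

r_sync ≈ 2.71×10⁵ km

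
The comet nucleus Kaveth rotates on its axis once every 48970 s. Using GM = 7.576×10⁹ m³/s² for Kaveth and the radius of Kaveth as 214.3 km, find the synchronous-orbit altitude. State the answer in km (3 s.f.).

h_sync ≈ 558 km

A synchronous orbit has period T, so by Kepler's third law a = (μT²/4π²)^(1/3).
μT²/4π² = 7.576×10⁹ × (4.897×10⁴)² / 39.48 = 4.602×10¹⁷ m³.
a = 7.721×10⁵ m = 772.05 km.
Altitude h = a − R = 772.05 − 214.3 = 557.75 km.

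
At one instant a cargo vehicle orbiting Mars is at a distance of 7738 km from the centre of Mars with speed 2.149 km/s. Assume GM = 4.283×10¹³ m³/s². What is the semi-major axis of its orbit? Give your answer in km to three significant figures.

r = 7.738×10⁶ m.
Specific orbital energy ε = v²/2 − μ/r = (2149)²/2 − 4.283×10¹³/7.738×10⁶ = -3.226×10⁶ J/kg.
Since ε = −μ/(2a), a = −μ/(2ε) = 6.638×10⁶ m = 6638.4 km.

a ≈ 6640 km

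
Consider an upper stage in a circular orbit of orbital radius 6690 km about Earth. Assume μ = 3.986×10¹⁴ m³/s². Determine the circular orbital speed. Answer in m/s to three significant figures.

r = 6690 km = 6.690×10⁶ m.
For a circular orbit v = √(μ/r) = √(3.986×10¹⁴ / 6.690×10⁶) = √(5.958×10⁷) = 7719 m/s.

v ≈ 7720 m/s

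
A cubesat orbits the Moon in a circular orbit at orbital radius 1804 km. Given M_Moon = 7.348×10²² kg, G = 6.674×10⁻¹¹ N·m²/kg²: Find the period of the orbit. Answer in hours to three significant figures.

μ = GM = 6.674×10⁻¹¹ × 7.348×10²² = 4.904×10¹² m³/s².
r = 1804 km = 1.804×10⁶ m.
Kepler's third law: T = 2π√(r³/μ) = 2π√((1.804×10⁶)³ / 4.904×10¹²).
r³/μ = 1.197×10⁶ s², so T = 2π × 1.094×10³ = 6.875×10³ s.
Converting: 6.875×10³ s ÷ 3600 = 1.910 hours.

T ≈ 1.91 hours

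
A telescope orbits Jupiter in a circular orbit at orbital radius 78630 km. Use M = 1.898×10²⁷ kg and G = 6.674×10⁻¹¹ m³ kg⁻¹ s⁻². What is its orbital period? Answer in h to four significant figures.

T ≈ 3.419 h

μ = GM = 6.674×10⁻¹¹ × 1.898×10²⁷ = 1.267×10¹⁷ m³/s².
r = 78630 km = 7.863×10⁷ m.
Kepler's third law: T = 2π√(r³/μ) = 2π√((7.863×10⁷)³ / 1.267×10¹⁷).
r³/μ = 3.838×10⁶ s², so T = 2π × 1.959×10³ = 1.231×10⁴ s.
Converting: 1.231×10⁴ s ÷ 3600 = 3.419 h.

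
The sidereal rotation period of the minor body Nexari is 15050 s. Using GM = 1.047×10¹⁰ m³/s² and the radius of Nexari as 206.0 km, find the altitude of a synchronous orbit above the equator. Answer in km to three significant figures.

h_sync ≈ 186 km

A synchronous orbit has period T, so by Kepler's third law a = (μT²/4π²)^(1/3).
μT²/4π² = 1.047×10¹⁰ × (1.505×10⁴)² / 39.48 = 6.007×10¹⁶ m³.
a = 3.916×10⁵ m = 391.64 km.
Altitude h = a − R = 391.64 − 206.0 = 185.64 km.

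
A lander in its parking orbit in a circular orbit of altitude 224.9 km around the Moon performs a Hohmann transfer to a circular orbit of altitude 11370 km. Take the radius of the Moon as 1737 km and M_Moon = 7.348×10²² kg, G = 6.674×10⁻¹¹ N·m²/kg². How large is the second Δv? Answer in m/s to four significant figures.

μ = GM = 6.674×10⁻¹¹ × 7.348×10²² = 4.904×10¹² m³/s².
r₁ = 1737 + 224.9 = 1961.9 km = 1.9619×10⁶ m.
r₂ = 1737 + 11370 = 13107 km = 1.3107×10⁷ m.
Transfer ellipse a_t = (r₁ + r₂)/2 = 7.534×10⁶ m.
At r₁: circular v_c1 = √(μ/r₁) = 1581 m/s; transfer-perilune v_p = √[μ(2/r₁ − 1/a_t)] = 2085 m/s.
At r₂: circular v_c2 = √(μ/r₂) = 611.7 m/s; transfer-apolune v_a = √[μ(2/r₂ − 1/a_t)] = 312.1 m/s.
Δv₂ = v_c2 − v_a = 299.6 m/s.

Δv ≈ 299.6 m/s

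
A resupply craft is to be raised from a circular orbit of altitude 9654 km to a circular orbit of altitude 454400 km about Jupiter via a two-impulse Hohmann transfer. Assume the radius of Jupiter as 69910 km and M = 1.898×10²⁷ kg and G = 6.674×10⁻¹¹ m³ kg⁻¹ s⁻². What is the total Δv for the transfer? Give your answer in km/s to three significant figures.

μ = GM = 6.674×10⁻¹¹ × 1.898×10²⁷ = 1.267×10¹⁷ m³/s².
r₁ = 69910 + 9654 = 79564 km = 7.9564×10⁷ m.
r₂ = 69910 + 454400 = 524310 km = 5.2431×10⁸ m.
Transfer ellipse a_t = (r₁ + r₂)/2 = 3.019×10⁸ m.
At r₁: circular v_c1 = √(μ/r₁) = 39900 m/s; transfer-perijove v_p = √[μ(2/r₁ − 1/a_t)] = 52580 m/s.
Δv₁ = v_p − v_c1 = 12680 m/s.
At r₂: circular v_c2 = √(μ/r₂) = 15540 m/s; transfer-apojove v_a = √[μ(2/r₂ − 1/a_t)] = 7979 m/s.
Δv₂ = v_c2 − v_a = 7564 m/s.
Total Δv = Δv₁ + Δv₂ = 20240 m/s = 20.24 km/s.

Δv_total ≈ 20.2 km/s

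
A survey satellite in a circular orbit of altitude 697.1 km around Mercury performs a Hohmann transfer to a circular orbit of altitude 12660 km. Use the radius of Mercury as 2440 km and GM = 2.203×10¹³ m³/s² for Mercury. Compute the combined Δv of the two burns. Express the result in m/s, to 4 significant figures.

r₁ = 2440 + 697.1 = 3137.1 km = 3.1371×10⁶ m.
r₂ = 2440 + 12660 = 15100 km = 1.5100×10⁷ m.
Transfer ellipse a_t = (r₁ + r₂)/2 = 9.119×10⁶ m.
At r₁: circular v_c1 = √(μ/r₁) = 2650 m/s; transfer-periherm v_p = √[μ(2/r₁ − 1/a_t)] = 3410 m/s.
Δv₁ = v_p − v_c1 = 760.1 m/s.
At r₂: circular v_c2 = √(μ/r₂) = 1208 m/s; transfer-apoherm v_a = √[μ(2/r₂ − 1/a_t)] = 708.5 m/s.
Δv₂ = v_c2 − v_a = 499.4 m/s.
Total Δv = Δv₁ + Δv₂ = 1260 m/s.

Δv_total ≈ 1260 m/s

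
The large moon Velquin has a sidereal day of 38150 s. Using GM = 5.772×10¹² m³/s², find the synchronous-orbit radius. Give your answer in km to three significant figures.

A synchronous orbit has period T, so by Kepler's third law a = (μT²/4π²)^(1/3).
μT²/4π² = 5.772×10¹² × (3.815×10⁴)² / 39.48 = 2.128×10²⁰ m³.
a = 5.970×10⁶ m = 5970.1 km.

r_sync ≈ 5970 km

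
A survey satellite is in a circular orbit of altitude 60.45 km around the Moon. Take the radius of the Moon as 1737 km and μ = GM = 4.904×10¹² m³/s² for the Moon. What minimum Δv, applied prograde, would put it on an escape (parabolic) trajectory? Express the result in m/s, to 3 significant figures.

Δv ≈ 684 m/s

r = 1737 + 60.45 = 1797.5 km = 1.7974×10⁶ m.
Circular speed v_c = √(μ/r) = 1652 m/s.
Escape speed v_esc = √(2μ/r) = √2 × v_c = 2336 m/s.
Δv = v_esc − v_c = 684.2 m/s.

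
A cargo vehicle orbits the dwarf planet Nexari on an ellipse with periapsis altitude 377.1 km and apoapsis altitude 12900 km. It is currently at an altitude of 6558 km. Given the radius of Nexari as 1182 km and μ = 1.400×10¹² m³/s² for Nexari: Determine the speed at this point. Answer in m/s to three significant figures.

v ≈ 427 m/s

r_p = 1182 + 377.1 = 1559.1 km = 1.5591×10⁶ m.
r_a = 1182 + 12900 = 14082 km = 1.4082×10⁷ m.
r = 1182 + 6558 = 7740.0 km = 7.740×10⁶ m.
Semi-major axis a = (r_p + r_a)/2 = 7820.6 km = 7.821×10⁶ m.
Vis-viva: v² = μ(2/r − 1/a) = 1.400×10¹² × (2.584×10⁻⁷ − 1.279×10⁻⁷) = 1.827×10⁵ m²/s².
v = 427.5 m/s.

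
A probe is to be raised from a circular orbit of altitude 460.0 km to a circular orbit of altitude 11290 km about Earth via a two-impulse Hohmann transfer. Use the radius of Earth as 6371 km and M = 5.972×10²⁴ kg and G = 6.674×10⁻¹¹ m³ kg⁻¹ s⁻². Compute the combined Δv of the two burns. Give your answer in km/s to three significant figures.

μ = GM = 6.674×10⁻¹¹ × 5.972×10²⁴ = 3.986×10¹⁴ m³/s².
r₁ = 6371 + 460.0 = 6831.0 km = 6.8310×10⁶ m.
r₂ = 6371 + 11290 = 17661 km = 1.7661×10⁷ m.
Transfer ellipse a_t = (r₁ + r₂)/2 = 1.225×10⁷ m.
At r₁: circular v_c1 = √(μ/r₁) = 7639 m/s; transfer-perigee v_p = √[μ(2/r₁ − 1/a_t)] = 9173 m/s.
Δv₁ = v_p − v_c1 = 1535 m/s.
At r₂: circular v_c2 = √(μ/r₂) = 4751 m/s; transfer-apogee v_a = √[μ(2/r₂ − 1/a_t)] = 3548 m/s.
Δv₂ = v_c2 − v_a = 1203 m/s.
Total Δv = Δv₁ + Δv₂ = 2737 m/s = 2.737 km/s.

Δv_total ≈ 2.74 km/s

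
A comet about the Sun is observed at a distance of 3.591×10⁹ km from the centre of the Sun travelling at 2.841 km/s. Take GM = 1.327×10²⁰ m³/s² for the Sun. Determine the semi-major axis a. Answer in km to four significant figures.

a ≈ 2.016×10⁹ km

r = 3.591×10¹² m.
Specific orbital energy ε = v²/2 − μ/r = (2841)²/2 − 1.327×10²⁰/3.591×10¹² = -3.292×10⁷ J/kg.
Since ε = −μ/(2a), a = −μ/(2ε) = 2.016×10¹² m = 2.0156×10⁹ km.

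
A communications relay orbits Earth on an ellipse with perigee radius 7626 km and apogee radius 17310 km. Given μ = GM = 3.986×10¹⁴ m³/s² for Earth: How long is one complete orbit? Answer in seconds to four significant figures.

T ≈ 13850 seconds

Semi-major axis a = (r_p + r_a)/2 = (7626.0 + 17310)/2 = 12468 km = 1.247×10⁷ m.
By Kepler's third law T = 2π√(a³/μ) = 2π × 2.205×10³ = 1.385×10⁴ s.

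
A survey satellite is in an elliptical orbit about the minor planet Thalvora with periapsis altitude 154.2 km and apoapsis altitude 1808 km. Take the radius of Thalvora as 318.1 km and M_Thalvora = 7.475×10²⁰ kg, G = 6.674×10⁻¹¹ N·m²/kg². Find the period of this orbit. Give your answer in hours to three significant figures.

T ≈ 11.6 hours

μ = GM = 6.674×10⁻¹¹ × 7.475×10²⁰ = 4.989×10¹⁰ m³/s².
r_p = 318.1 + 154.2 = 472.30 km = 4.7230×10⁵ m.
r_a = 318.1 + 1808 = 2126.1 km = 2.1261×10⁶ m.
Semi-major axis a = (r_p + r_a)/2 = (472.30 + 2126.1)/2 = 1299.2 km = 1.299×10⁶ m.
By Kepler's third law T = 2π√(a³/μ) = 2π × 6.630×10³ = 4.166×10⁴ s.
= 11.57 hours.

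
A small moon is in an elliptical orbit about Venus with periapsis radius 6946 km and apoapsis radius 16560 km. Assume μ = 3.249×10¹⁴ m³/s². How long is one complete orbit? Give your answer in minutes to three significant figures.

T ≈ 234 minutes

Semi-major axis a = (r_p + r_a)/2 = (6946.0 + 16560)/2 = 11753 km = 1.175×10⁷ m.
By Kepler's third law T = 2π√(a³/μ) = 2π × 2.235×10³ = 1.405×10⁴ s.
= 234.1 minutes.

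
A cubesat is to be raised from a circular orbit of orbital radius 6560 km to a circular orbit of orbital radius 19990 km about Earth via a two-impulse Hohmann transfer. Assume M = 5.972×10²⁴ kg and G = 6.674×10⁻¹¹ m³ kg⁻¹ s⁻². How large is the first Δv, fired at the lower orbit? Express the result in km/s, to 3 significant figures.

μ = GM = 6.674×10⁻¹¹ × 5.972×10²⁴ = 3.986×10¹⁴ m³/s².
r₁ = 6560 km = 6.560×10⁶ m.
r₂ = 19990 km = 1.999×10⁷ m.
Transfer ellipse a_t = (r₁ + r₂)/2 = 1.328×10⁷ m.
At r₁: circular v_c1 = √(μ/r₁) = 7795 m/s; transfer-perigee v_p = √[μ(2/r₁ − 1/a_t)] = 9565 m/s.
Δv₁ = v_p − v_c1 = 1770 m/s.
= 1.770 km/s.

Δv ≈ 1.77 km/s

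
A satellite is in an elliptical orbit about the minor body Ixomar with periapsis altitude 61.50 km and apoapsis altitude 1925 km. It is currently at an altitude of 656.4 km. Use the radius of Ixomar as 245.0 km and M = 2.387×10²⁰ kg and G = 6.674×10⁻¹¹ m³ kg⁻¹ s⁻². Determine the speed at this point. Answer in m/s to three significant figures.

μ = GM = 6.674×10⁻¹¹ × 2.387×10²⁰ = 1.593×10¹⁰ m³/s².
r_p = 245.0 + 61.50 = 306.50 km = 3.0650×10⁵ m.
r_a = 245.0 + 1925 = 2170.0 km = 2.1700×10⁶ m.
r = 245.0 + 656.4 = 901.40 km = 9.014×10⁵ m.
Semi-major axis a = (r_p + r_a)/2 = 1238.2 km = 1.238×10⁶ m.
Vis-viva: v² = μ(2/r − 1/a) = 1.593×10¹⁰ × (2.219×10⁻⁶ − 8.076×10⁻⁷) = 2.248×10⁴ m²/s².
v = 149.9 m/s.

v ≈ 150 m/s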